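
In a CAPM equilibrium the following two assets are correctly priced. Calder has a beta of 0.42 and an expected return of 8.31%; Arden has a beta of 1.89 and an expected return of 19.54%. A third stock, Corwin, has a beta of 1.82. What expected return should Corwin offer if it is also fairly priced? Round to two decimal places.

MRP (SML slope) = (19.54% − 8.31%) / (1.89 − 0.42) = 11.23% / 1.47 = 7.6395%
R_f (intercept) = 8.31% − 0.42 × 7.6395% = 5.1014%
E(R_Corwin) = R_f + β × MRP = 5.1014% + 1.82 × 7.6395% = 19.01%

19.01%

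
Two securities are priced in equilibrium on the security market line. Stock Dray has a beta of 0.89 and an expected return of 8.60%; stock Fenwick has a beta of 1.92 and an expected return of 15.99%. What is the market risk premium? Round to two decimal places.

7.17%

Both satisfy E(R) = R_f + β·MRP, so the slope of the SML is
MRP = (15.99% − 8.60%) / (1.92 − 0.89) = 7.39% / 1.03 = 7.1748%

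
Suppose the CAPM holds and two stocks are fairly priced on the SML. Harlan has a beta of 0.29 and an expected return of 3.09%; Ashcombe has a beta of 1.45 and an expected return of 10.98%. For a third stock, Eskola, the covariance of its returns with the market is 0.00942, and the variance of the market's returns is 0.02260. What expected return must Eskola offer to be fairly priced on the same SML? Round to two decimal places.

3.95%

MRP = (10.98% − 3.09%) / (1.45 − 0.29) = 6.8017%
R_f = 3.09% − 0.29 × 6.8017% = 1.1175%
β_Eskola = Cov / Var(R_m) = 0.00942 / 0.02260 = 0.4168
E(R_Eskola) = R_f + β × MRP = 1.1175% + 0.4168 × 6.8017% = 3.95%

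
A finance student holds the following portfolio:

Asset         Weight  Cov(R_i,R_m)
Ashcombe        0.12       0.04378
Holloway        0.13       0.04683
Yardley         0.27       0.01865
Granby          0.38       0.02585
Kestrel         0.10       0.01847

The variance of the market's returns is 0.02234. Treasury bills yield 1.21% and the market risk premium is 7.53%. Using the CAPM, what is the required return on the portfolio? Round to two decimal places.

β_Ashcombe = 0.04378 / 0.02234 = 1.9597
β_Holloway = 0.04683 / 0.02234 = 2.0962
β_Yardley = 0.01865 / 0.02234 = 0.8348
β_Granby = 0.02585 / 0.02234 = 1.1571
β_Kestrel = 0.01847 / 0.02234 = 0.8268
β_P = Σ w_i β_i = 0.12×1.9597 + 0.13×2.0962 + 0.27×0.8348 + 0.38×1.1571 + 0.10×0.8268 = 1.2554
E(R_P) = R_f + β_P × MRP = 1.21% + 1.2554 × 7.53% = 10.66%

10.66%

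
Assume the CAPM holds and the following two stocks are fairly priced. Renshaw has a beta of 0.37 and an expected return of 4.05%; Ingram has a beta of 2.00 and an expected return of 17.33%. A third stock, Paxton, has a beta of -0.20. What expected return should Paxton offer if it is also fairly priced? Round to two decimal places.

-0.59%

MRP (SML slope) = (17.33% − 4.05%) / (2.00 − 0.37) = 13.28% / 1.63 = 8.1472%
R_f (intercept) = 4.05% − 0.37 × 8.1472% = 1.0355%
E(R_Paxton) = R_f + β × MRP = 1.0355% + -0.20 × 8.1472% = -0.59%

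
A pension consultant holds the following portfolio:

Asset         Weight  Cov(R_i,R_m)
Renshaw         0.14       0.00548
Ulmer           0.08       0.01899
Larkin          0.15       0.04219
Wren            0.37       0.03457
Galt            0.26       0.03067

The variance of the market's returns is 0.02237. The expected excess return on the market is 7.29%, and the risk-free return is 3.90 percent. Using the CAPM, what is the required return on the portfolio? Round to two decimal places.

13.47%

β_Renshaw = 0.00548 / 0.02237 = 0.2450
β_Ulmer = 0.01899 / 0.02237 = 0.8489
β_Larkin = 0.04219 / 0.02237 = 1.8860
β_Wren = 0.03457 / 0.02237 = 1.5454
β_Galt = 0.03067 / 0.02237 = 1.3710
β_P = Σ w_i β_i = 0.14×0.2450 + 0.08×0.8489 + 0.15×1.8860 + 0.37×1.5454 + 0.26×1.3710 = 1.3134
E(R_P) = R_f + β_P × MRP = 3.90% + 1.3134 × 7.29% = 13.47%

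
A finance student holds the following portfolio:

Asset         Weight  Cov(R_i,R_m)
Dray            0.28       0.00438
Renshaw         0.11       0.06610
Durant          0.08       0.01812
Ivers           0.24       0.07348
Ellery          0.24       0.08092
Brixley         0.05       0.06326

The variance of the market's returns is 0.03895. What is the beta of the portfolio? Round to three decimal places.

β_Dray = 0.00438 / 0.03895 = 0.1125
β_Renshaw = 0.06610 / 0.03895 = 1.6970
β_Durant = 0.01812 / 0.03895 = 0.4652
β_Ivers = 0.07348 / 0.03895 = 1.8865
β_Ellery = 0.08092 / 0.03895 = 2.0775
β_Brixley = 0.06326 / 0.03895 = 1.6241
β_P = Σ w_i β_i = 0.28×0.1125 + 0.11×1.6970 + 0.08×0.4652 + 0.24×1.8865 + 0.24×2.0775 + 0.05×1.6241 = 1.2880

1.288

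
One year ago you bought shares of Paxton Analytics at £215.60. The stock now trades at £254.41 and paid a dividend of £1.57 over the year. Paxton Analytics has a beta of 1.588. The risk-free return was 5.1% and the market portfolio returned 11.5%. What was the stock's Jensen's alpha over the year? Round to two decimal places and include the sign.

Realised HPR = (P1 + D1 − P0) / P0 = (254.41 + 1.57 − 215.60) / 215.60 = 40.38 / 215.60 = 18.7291%
MRP = 11.5% − 5.1% = 6.40%
CAPM required = R_f + β·MRP = 5.1% + 1.588 × 6.4% = 15.2632%
α = realised − required = 18.7291% − 15.2632% = +3.47%

+3.47%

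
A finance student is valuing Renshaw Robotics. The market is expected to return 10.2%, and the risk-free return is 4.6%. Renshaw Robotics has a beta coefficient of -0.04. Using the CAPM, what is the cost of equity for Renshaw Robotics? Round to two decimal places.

Market risk premium = E(R_m) − R_f = 10.2% − 4.6% = 5.60%
E(R) = R_f + β × MRP = 4.6% + -0.04 × 5.6% = 4.38%

4.38%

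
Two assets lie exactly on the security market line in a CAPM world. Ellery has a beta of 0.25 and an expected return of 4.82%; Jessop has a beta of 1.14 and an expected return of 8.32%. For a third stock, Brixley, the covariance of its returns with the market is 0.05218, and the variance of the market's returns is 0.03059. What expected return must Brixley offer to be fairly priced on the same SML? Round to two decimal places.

MRP = (8.32% − 4.82%) / (1.14 − 0.25) = 3.9326%
R_f = 4.82% − 0.25 × 3.9326% = 3.8369%
β_Brixley = Cov / Var(R_m) = 0.05218 / 0.03059 = 1.7058
E(R_Brixley) = R_f + β × MRP = 3.8369% + 1.7058 × 3.9326% = 10.55%

10.55%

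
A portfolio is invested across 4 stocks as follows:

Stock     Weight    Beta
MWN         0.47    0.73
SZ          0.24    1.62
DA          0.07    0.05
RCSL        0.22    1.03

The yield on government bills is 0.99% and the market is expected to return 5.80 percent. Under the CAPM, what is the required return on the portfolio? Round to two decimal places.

5.62%

β_P = Σ w_i β_i = 0.47×0.73 + 0.24×1.62 + 0.07×0.05 + 0.22×1.03 = 0.9620
MRP = 5.80% − 0.99% = 4.81%
E(R_P) = R_f + β_P × MRP = 0.99% + 0.9620 × 4.81% = 5.62%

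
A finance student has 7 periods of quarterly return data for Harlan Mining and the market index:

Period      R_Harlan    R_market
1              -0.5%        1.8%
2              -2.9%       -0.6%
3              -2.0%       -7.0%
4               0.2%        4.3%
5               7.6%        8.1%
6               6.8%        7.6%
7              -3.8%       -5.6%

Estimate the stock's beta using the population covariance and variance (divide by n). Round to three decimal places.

0.667

Mean R_i = (-0.5 − 2.9 − 2.0 + 0.2 + 7.6 + 6.8 − 3.8) / 7 = 0.7714%
Mean R_m = (1.8 − 0.6 − 7.0 + 4.3 + 8.1 + 7.6 − 5.6) / 7 = 1.2286%
Σ(R_i − R̄_i)(R_m − R̄_m) = 143.5857  ⇒  Cov = 143.5857 / 7 = 20.5122
Σ(R_m − R̄_m)² = 215.2543  ⇒  Var(R_m) = 215.2543 / 7 = 30.7506
β = Cov / Var(R_m) = 20.5122 / 30.7506 = 0.6671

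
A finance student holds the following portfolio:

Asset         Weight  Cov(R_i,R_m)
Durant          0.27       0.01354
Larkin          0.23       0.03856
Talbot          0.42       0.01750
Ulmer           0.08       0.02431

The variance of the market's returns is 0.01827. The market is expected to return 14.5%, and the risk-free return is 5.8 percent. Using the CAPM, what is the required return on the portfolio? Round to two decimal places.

16.19%

β_Durant = 0.01354 / 0.01827 = 0.7411
β_Larkin = 0.03856 / 0.01827 = 2.1106
β_Talbot = 0.01750 / 0.01827 = 0.9579
β_Ulmer = 0.02431 / 0.01827 = 1.3306
β_P = Σ w_i β_i = 0.27×0.7411 + 0.23×2.1106 + 0.42×0.9579 + 0.08×1.3306 = 1.1943
MRP = 14.5% − 5.8% = 8.70%
E(R_P) = R_f + β_P × MRP = 5.8% + 1.1943 × 8.7% = 16.19%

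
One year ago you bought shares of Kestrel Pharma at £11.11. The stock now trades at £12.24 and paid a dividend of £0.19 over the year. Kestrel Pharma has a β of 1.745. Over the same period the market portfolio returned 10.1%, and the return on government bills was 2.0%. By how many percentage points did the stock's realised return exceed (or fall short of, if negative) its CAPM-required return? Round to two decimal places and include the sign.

-4.25%

Realised HPR = (P1 + D1 − P0) / P0 = (12.24 + 0.19 − 11.11) / 11.11 = 1.32 / 11.11 = 11.8812%
MRP = 10.1% − 2.0% = 8.10%
CAPM required = R_f + β·MRP = 2.0% + 1.745 × 8.1% = 16.1345%
α = realised − required = 11.8812% − 16.1345% = -4.25%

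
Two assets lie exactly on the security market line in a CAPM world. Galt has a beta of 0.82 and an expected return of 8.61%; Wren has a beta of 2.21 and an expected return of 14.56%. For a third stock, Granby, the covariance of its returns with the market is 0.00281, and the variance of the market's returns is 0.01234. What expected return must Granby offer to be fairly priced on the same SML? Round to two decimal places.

MRP = (14.56% − 8.61%) / (2.21 − 0.82) = 4.2806%
R_f = 8.61% − 0.82 × 4.2806% = 5.0999%
β_Granby = Cov / Var(R_m) = 0.00281 / 0.01234 = 0.2277
E(R_Granby) = R_f + β × MRP = 5.0999% + 0.2277 × 4.2806% = 6.07%

6.07%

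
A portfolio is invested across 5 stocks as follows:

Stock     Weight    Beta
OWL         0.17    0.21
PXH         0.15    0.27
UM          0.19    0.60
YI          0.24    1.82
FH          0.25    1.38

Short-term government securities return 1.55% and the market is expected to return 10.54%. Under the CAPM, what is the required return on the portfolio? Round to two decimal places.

β_P = Σ w_i β_i = 0.17×0.21 + 0.15×0.27 + 0.19×0.60 + 0.24×1.82 + 0.25×1.38 = 0.9720
MRP = 10.54% − 1.55% = 8.99%
E(R_P) = R_f + β_P × MRP = 1.55% + 0.9720 × 8.99% = 10.29%

10.29%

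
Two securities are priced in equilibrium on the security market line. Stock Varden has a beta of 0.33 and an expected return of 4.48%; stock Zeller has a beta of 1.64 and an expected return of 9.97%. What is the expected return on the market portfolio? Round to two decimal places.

7.29%

Both satisfy E(R) = R_f + β·MRP, so the slope of the SML is
MRP = (9.97% − 4.48%) / (1.64 − 0.33) = 5.49% / 1.31 = 4.1908%
R_f = E(R_Varden) − β_Varden·MRP = 4.48% − 0.33 × 4.1908% = 3.0970%
E(R_m) = R_f + MRP = 3.0970% + 4.1908% = 7.29%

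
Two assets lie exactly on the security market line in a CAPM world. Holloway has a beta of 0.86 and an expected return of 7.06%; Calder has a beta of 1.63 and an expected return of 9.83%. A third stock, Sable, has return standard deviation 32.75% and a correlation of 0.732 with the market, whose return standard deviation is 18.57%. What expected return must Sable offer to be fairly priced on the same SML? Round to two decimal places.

MRP = (9.83% − 7.06%) / (1.63 − 0.86) = 3.5974%
R_f = 7.06% − 0.86 × 3.5974% = 3.9662%
β_Sable = ρ·σ_i/σ_m = 0.732 × 32.75 / 18.57 = 1.2910
E(R_Sable) = R_f + β × MRP = 3.9662% + 1.2910 × 3.5974% = 8.61%

8.61%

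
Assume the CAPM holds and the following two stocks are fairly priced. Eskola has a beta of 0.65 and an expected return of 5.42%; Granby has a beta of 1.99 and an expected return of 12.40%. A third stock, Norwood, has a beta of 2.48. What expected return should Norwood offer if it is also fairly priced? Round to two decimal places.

MRP (SML slope) = (12.40% − 5.42%) / (1.99 − 0.65) = 6.98% / 1.34 = 5.2090%
R_f (intercept) = 5.42% − 0.65 × 5.2090% = 2.0342%
E(R_Norwood) = R_f + β × MRP = 2.0342% + 2.48 × 5.2090% = 14.95%

14.95%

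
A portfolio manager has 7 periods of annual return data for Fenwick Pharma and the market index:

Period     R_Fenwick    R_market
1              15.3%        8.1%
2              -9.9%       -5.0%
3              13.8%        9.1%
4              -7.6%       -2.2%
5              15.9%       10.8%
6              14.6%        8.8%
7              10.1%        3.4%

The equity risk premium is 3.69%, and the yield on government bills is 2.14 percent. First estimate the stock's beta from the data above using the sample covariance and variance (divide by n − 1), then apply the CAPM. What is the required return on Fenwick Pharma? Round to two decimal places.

8.67%

Mean R_i = (15.3 − 9.9 + 13.8 − 7.6 + 15.9 + 14.6 + 10.1) / 7 = 7.4571%
Mean R_m = (8.1 − 5.0 + 9.1 − 2.2 + 10.8 + 8.8 + 3.4) / 7 = 4.7143%
Σ(R_i − R̄_i)(R_m − R̄_m) = 404.1843  ⇒  Cov = 404.1843 / 6 = 67.3641
Σ(R_m − R̄_m)² = 228.3286  ⇒  Var(R_m) = 228.3286 / 6 = 38.0548
β = Cov / Var(R_m) = 67.3641 / 38.0548 = 1.7702
E(R) = R_f + β × MRP = 2.14% + 1.7702 × 3.69% = 8.67%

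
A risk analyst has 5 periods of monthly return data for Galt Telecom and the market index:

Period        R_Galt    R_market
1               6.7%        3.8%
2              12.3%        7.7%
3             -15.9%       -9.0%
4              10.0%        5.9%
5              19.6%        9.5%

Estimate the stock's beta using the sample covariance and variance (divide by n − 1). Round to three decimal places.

1.815

Mean R_i = (6.7 + 12.3 − 15.9 + 10.0 + 19.6) / 5 = 6.5400%
Mean R_m = (3.8 + 7.7 − 9.0 + 5.9 + 9.5) / 5 = 3.5800%
Σ(R_i − R̄_i)(R_m − R̄_m) = 391.4040  ⇒  Cov = 391.4040 / 4 = 97.8510
Σ(R_m − R̄_m)² = 215.7080  ⇒  Var(R_m) = 215.7080 / 4 = 53.9270
β = Cov / Var(R_m) = 97.8510 / 53.9270 = 1.8145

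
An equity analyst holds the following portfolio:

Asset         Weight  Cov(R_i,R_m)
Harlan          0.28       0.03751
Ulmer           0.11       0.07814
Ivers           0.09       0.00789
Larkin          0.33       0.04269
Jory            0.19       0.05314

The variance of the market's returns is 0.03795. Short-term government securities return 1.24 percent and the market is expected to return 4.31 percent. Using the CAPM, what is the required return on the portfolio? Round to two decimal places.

β_Harlan = 0.03751 / 0.03795 = 0.9884
β_Ulmer = 0.07814 / 0.03795 = 2.0590
β_Ivers = 0.00789 / 0.03795 = 0.2079
β_Larkin = 0.04269 / 0.03795 = 1.1249
β_Jory = 0.05314 / 0.03795 = 1.4003
β_P = Σ w_i β_i = 0.28×0.9884 + 0.11×2.0590 + 0.09×0.2079 + 0.33×1.1249 + 0.19×1.4003 = 1.1592
MRP = 4.31% − 1.24% = 3.07%
E(R_P) = R_f + β_P × MRP = 1.24% + 1.1592 × 3.07% = 4.80%

4.80%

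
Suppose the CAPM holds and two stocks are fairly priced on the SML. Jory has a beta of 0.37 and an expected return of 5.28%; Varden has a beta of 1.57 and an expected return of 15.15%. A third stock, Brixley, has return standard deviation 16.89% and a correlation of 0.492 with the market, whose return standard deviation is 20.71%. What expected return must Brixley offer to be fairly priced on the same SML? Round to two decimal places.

MRP = (15.15% − 5.28%) / (1.57 − 0.37) = 8.2250%
R_f = 5.28% − 0.37 × 8.2250% = 2.2368%
β_Brixley = ρ·σ_i/σ_m = 0.492 × 16.89 / 20.71 = 0.4012
E(R_Brixley) = R_f + β × MRP = 2.2368% + 0.4012 × 8.2250% = 5.54%

5.54%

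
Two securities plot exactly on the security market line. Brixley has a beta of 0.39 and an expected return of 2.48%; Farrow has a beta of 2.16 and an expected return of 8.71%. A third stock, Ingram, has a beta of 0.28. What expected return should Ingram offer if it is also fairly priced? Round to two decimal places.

MRP (SML slope) = (8.71% − 2.48%) / (2.16 − 0.39) = 6.23% / 1.77 = 3.5198%
R_f (intercept) = 2.48% − 0.39 × 3.5198% = 1.1073%
E(R_Ingram) = R_f + β × MRP = 1.1073% + 0.28 × 3.5198% = 2.09%

2.09%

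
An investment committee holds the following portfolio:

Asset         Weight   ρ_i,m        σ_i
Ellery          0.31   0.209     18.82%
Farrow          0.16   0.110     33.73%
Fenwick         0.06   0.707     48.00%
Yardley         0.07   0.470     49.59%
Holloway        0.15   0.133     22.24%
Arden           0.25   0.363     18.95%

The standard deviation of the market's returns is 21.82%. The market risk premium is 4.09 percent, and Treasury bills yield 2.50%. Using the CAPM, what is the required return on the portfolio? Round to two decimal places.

3.93%

β_Ellery = 0.209 × 18.82% / 21.82% = 0.1803
β_Farrow = 0.110 × 33.73% / 21.82% = 0.1700
β_Fenwick = 0.707 × 48.00% / 21.82% = 1.5553
β_Yardley = 0.470 × 49.59% / 21.82% = 1.0682
β_Holloway = 0.133 × 22.24% / 21.82% = 0.1356
β_Arden = 0.363 × 18.95% / 21.82% = 0.3153
β_P = Σ w_i β_i = 0.31×0.1803 + 0.16×0.1700 + 0.06×1.5553 + 0.07×1.0682 + 0.15×0.1356 + 0.25×0.3153 = 0.3504
E(R_P) = R_f + β_P × MRP = 2.50% + 0.3504 × 4.09% = 3.93%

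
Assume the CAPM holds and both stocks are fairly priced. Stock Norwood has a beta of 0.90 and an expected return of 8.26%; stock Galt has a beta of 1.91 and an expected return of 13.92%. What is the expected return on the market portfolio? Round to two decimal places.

Both satisfy E(R) = R_f + β·MRP, so the slope of the SML is
MRP = (13.92% − 8.26%) / (1.91 − 0.90) = 5.66% / 1.01 = 5.6040%
R_f = E(R_Norwood) − β_Norwood·MRP = 8.26% − 0.90 × 5.6040% = 3.2164%
E(R_m) = R_f + MRP = 3.2164% + 5.6040% = 8.82%

8.82%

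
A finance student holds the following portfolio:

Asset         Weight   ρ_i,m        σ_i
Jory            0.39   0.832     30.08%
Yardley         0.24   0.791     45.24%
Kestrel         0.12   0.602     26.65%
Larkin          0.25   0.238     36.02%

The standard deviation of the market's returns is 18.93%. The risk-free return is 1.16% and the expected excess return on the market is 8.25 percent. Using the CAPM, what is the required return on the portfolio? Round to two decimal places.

β_Jory = 0.832 × 30.08% / 18.93% = 1.3221
β_Yardley = 0.791 × 45.24% / 18.93% = 1.8904
β_Kestrel = 0.602 × 26.65% / 18.93% = 0.8475
β_Larkin = 0.238 × 36.02% / 18.93% = 0.4529
β_P = Σ w_i β_i = 0.39×1.3221 + 0.24×1.8904 + 0.12×0.8475 + 0.25×0.4529 = 1.1842
E(R_P) = R_f + β_P × MRP = 1.16% + 1.1842 × 8.25% = 10.93%

10.93%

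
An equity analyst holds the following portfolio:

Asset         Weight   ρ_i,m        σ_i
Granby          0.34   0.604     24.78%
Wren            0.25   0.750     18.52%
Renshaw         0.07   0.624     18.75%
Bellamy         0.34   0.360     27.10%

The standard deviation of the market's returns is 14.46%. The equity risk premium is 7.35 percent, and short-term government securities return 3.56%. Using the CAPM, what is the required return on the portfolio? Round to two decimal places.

10.01%

β_Granby = 0.604 × 24.78% / 14.46% = 1.0351
β_Wren = 0.750 × 18.52% / 14.46% = 0.9606
β_Renshaw = 0.624 × 18.75% / 14.46% = 0.8091
β_Bellamy = 0.360 × 27.10% / 14.46% = 0.6747
β_P = Σ w_i β_i = 0.34×1.0351 + 0.25×0.9606 + 0.07×0.8091 + 0.34×0.6747 = 0.8781
E(R_P) = R_f + β_P × MRP = 3.56% + 0.8781 × 7.35% = 10.01%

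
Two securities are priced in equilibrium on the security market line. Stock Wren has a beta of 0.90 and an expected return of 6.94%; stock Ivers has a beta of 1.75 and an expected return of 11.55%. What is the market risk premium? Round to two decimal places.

5.42%

Both satisfy E(R) = R_f + β·MRP, so the slope of the SML is
MRP = (11.55% − 6.94%) / (1.75 − 0.90) = 4.61% / 0.85 = 5.4235%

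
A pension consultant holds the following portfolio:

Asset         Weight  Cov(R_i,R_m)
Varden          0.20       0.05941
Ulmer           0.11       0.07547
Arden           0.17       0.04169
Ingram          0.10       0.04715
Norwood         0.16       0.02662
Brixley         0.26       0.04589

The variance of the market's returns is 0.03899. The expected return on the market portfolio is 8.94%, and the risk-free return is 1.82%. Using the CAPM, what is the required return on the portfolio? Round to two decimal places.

β_Varden = 0.05941 / 0.03899 = 1.5237
β_Ulmer = 0.07547 / 0.03899 = 1.9356
β_Arden = 0.04169 / 0.03899 = 1.0692
β_Ingram = 0.04715 / 0.03899 = 1.2093
β_Norwood = 0.02662 / 0.03899 = 0.6827
β_Brixley = 0.04589 / 0.03899 = 1.1770
β_P = Σ w_i β_i = 0.20×1.5237 + 0.11×1.9356 + 0.17×1.0692 + 0.10×1.2093 + 0.16×0.6827 + 0.26×1.1770 = 1.2356
MRP = 8.94% − 1.82% = 7.12%
E(R_P) = R_f + β_P × MRP = 1.82% + 1.2356 × 7.12% = 10.62%

10.62%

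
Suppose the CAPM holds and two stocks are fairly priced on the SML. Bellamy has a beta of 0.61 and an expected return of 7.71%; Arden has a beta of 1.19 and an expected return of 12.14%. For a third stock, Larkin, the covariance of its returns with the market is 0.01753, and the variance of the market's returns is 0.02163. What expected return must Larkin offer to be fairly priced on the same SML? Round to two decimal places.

MRP = (12.14% − 7.71%) / (1.19 − 0.61) = 7.6379%
R_f = 7.71% − 0.61 × 7.6379% = 3.0509%
β_Larkin = Cov / Var(R_m) = 0.01753 / 0.02163 = 0.8104
E(R_Larkin) = R_f + β × MRP = 3.0509% + 0.8104 × 7.6379% = 9.24%

9.24%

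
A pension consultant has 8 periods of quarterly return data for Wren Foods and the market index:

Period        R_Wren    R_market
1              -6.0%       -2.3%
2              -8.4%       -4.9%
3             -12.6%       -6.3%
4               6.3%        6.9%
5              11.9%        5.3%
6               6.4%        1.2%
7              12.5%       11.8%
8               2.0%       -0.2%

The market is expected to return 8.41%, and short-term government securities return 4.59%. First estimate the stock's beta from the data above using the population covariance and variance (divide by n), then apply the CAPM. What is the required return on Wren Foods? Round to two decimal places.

Mean R_i = (-6.0 − 8.4 − 12.6 + 6.3 + 11.9 + 6.4 + 12.5 + 2.0) / 8 = 1.5125%
Mean R_m = (-2.3 − 4.9 − 6.3 + 6.9 + 5.3 + 1.2 + 11.8 − 0.2) / 8 = 1.4375%
Σ(R_i − R̄_i)(R_m − R̄_m) = 378.2663  ⇒  Cov = 378.2663 / 8 = 47.2833
Σ(R_m − R̄_m)² = 268.8788  ⇒  Var(R_m) = 268.8788 / 8 = 33.6099
β = Cov / Var(R_m) = 47.2833 / 33.6099 = 1.4068
MRP = 8.41% − 4.59% = 3.82%
E(R) = R_f + β × MRP = 4.59% + 1.4068 × 3.82% = 9.96%

9.96%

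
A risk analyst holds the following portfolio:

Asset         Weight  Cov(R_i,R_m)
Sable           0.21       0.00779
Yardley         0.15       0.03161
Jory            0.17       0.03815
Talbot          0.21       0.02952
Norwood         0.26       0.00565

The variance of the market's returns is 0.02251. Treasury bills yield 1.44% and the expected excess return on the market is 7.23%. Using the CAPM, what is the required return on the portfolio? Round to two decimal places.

8.03%

β_Sable = 0.00779 / 0.02251 = 0.3461
β_Yardley = 0.03161 / 0.02251 = 1.4043
β_Jory = 0.03815 / 0.02251 = 1.6948
β_Talbot = 0.02952 / 0.02251 = 1.3114
β_Norwood = 0.00565 / 0.02251 = 0.2510
β_P = Σ w_i β_i = 0.21×0.3461 + 0.15×1.4043 + 0.17×1.6948 + 0.21×1.3114 + 0.26×0.2510 = 0.9121
E(R_P) = R_f + β_P × MRP = 1.44% + 0.9121 × 7.23% = 8.03%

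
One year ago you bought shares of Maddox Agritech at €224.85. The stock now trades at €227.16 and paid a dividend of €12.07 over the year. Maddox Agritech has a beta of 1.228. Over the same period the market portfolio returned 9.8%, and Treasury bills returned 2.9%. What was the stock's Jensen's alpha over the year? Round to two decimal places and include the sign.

Realised HPR = (P1 + D1 − P0) / P0 = (227.16 + 12.07 − 224.85) / 224.85 = 14.38 / 224.85 = 6.3954%
MRP = 9.8% − 2.9% = 6.90%
CAPM required = R_f + β·MRP = 2.9% + 1.228 × 6.9% = 11.3732%
α = realised − required = 6.3954% − 11.3732% = -4.98%

-4.98%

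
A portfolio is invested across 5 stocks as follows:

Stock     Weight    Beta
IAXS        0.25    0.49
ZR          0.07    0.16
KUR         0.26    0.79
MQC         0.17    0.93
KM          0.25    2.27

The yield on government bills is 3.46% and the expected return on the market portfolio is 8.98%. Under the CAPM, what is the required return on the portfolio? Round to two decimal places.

β_P = Σ w_i β_i = 0.25×0.49 + 0.07×0.16 + 0.26×0.79 + 0.17×0.93 + 0.25×2.27 = 1.0647
MRP = 8.98% − 3.46% = 5.52%
E(R_P) = R_f + β_P × MRP = 3.46% + 1.0647 × 5.52% = 9.34%

9.34%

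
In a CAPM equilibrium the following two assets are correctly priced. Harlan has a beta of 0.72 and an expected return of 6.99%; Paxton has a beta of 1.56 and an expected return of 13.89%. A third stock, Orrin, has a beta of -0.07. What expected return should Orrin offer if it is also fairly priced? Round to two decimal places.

0.50%

MRP (SML slope) = (13.89% − 6.99%) / (1.56 − 0.72) = 6.90% / 0.84 = 8.2143%
R_f (intercept) = 6.99% − 0.72 × 8.2143% = 1.0757%
E(R_Orrin) = R_f + β × MRP = 1.0757% + -0.07 × 8.2143% = 0.50%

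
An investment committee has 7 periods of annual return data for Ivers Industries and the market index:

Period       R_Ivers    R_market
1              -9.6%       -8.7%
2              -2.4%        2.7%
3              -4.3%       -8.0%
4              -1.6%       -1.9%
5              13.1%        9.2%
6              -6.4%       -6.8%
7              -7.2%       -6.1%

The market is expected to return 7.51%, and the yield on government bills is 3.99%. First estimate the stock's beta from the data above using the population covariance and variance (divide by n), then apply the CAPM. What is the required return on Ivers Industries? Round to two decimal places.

Mean R_i = (-9.6 − 2.4 − 4.3 − 1.6 + 13.1 − 6.4 − 7.2) / 7 = -2.6286%
Mean R_m = (-8.7 + 2.7 − 8.0 − 1.9 + 9.2 − 6.8 − 6.1) / 7 = -2.8000%
Σ(R_i − R̄_i)(R_m − R̄_m) = 270.9200  ⇒  Cov = 270.9200 / 7 = 38.7029
Σ(R_m − R̄_m)² = 263.8000  ⇒  Var(R_m) = 263.8000 / 7 = 37.6857
β = Cov / Var(R_m) = 38.7029 / 37.6857 = 1.0270
MRP = 7.51% − 3.99% = 3.52%
E(R) = R_f + β × MRP = 3.99% + 1.0270 × 3.52% = 7.61%

7.61%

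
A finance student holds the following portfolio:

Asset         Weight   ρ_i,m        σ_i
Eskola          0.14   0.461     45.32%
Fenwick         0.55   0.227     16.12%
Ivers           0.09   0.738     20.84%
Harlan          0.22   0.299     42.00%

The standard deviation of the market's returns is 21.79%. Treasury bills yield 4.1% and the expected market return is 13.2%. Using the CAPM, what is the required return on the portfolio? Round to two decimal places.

7.89%

β_Eskola = 0.461 × 45.32% / 21.79% = 0.9588
β_Fenwick = 0.227 × 16.12% / 21.79% = 0.1679
β_Ivers = 0.738 × 20.84% / 21.79% = 0.7058
β_Harlan = 0.299 × 42.00% / 21.79% = 0.5763
β_P = Σ w_i β_i = 0.14×0.9588 + 0.55×0.1679 + 0.09×0.7058 + 0.22×0.5763 = 0.4169
MRP = 13.2% − 4.1% = 9.10%
E(R_P) = R_f + β_P × MRP = 4.1% + 0.4169 × 9.1% = 7.89%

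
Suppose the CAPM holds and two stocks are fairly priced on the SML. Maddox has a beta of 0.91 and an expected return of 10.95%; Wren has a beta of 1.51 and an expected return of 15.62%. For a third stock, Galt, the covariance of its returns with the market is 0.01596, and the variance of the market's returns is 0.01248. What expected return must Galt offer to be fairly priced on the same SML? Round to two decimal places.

MRP = (15.62% − 10.95%) / (1.51 − 0.91) = 7.7833%
R_f = 10.95% − 0.91 × 7.7833% = 3.8672%
β_Galt = Cov / Var(R_m) = 0.01596 / 0.01248 = 1.2788
E(R_Galt) = R_f + β × MRP = 3.8672% + 1.2788 × 7.7833% = 13.82%

13.82%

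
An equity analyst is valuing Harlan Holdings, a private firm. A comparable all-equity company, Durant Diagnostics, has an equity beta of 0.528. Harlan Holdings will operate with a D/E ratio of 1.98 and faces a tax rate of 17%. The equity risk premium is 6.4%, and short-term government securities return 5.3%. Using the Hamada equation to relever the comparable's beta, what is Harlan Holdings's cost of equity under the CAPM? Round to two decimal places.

β_L = β_U × [1 + (1 − t)(D/E)] = 0.528 × [1 + (1 − 0.17) × 1.98]
    = 0.528 × [1 + 0.83 × 1.98] = 0.528 × 2.6434 = 1.3957
E(R) = R_f + β_L × MRP = 5.3% + 1.3957 × 6.4% = 14.23%

14.23%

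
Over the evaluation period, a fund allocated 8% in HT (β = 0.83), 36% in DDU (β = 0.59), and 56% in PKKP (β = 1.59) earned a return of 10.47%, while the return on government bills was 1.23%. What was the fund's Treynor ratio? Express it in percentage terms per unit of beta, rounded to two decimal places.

β_P = 0.08×0.83 + 0.36×0.59 + 0.56×1.59 = 1.1692
Treynor = (R_P − R_f) / β_P = (10.47% − 1.23%) / 1.1692 = 9.24% / 1.1692 = 7.90%

7.90%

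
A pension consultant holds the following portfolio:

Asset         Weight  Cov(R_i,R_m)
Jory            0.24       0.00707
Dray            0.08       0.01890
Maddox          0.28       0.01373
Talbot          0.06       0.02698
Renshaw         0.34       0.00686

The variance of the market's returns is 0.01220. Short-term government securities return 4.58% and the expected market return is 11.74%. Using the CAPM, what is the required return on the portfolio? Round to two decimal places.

β_Jory = 0.00707 / 0.01220 = 0.5795
β_Dray = 0.01890 / 0.01220 = 1.5492
β_Maddox = 0.01373 / 0.01220 = 1.1254
β_Talbot = 0.02698 / 0.01220 = 2.2115
β_Renshaw = 0.00686 / 0.01220 = 0.5623
β_P = Σ w_i β_i = 0.24×0.5795 + 0.08×1.5492 + 0.28×1.1254 + 0.06×2.2115 + 0.34×0.5623 = 0.9020
MRP = 11.74% − 4.58% = 7.16%
E(R_P) = R_f + β_P × MRP = 4.58% + 0.9020 × 7.16% = 11.04%

11.04%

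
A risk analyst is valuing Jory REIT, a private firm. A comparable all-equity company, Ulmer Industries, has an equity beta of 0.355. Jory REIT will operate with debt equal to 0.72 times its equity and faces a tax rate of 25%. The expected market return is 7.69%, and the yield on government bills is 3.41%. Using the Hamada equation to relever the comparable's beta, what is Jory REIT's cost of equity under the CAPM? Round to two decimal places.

β_L = β_U × [1 + (1 − t)(D/E)] = 0.355 × [1 + (1 − 0.25) × 0.72]
    = 0.355 × [1 + 0.75 × 0.72] = 0.355 × 1.5400 = 0.5467
MRP = 7.69% − 3.41% = 4.28%
E(R) = R_f + β_L × MRP = 3.41% + 0.5467 × 4.28% = 5.75%

5.75%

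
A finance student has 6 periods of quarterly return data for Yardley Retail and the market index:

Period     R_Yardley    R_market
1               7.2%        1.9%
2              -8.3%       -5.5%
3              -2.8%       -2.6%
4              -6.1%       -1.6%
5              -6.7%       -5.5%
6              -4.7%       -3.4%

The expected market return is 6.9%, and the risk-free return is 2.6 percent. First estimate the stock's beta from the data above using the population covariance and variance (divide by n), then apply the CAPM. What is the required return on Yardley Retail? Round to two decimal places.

Mean R_i = (7.2 − 8.3 − 2.8 − 6.1 − 6.7 − 4.7) / 6 = -3.5667%
Mean R_m = (1.9 − 5.5 − 2.6 − 1.6 − 5.5 − 3.4) / 6 = -2.7833%
Σ(R_i − R̄_i)(R_m − R̄_m) = 69.6367  ⇒  Cov = 69.6367 / 6 = 11.6061
Σ(R_m − R̄_m)² = 38.5083  ⇒  Var(R_m) = 38.5083 / 6 = 6.4181
β = Cov / Var(R_m) = 11.6061 / 6.4181 = 1.8083
MRP = 6.9% − 2.6% = 4.30%
E(R) = R_f + β × MRP = 2.6% + 1.8083 × 4.3% = 10.38%

10.38%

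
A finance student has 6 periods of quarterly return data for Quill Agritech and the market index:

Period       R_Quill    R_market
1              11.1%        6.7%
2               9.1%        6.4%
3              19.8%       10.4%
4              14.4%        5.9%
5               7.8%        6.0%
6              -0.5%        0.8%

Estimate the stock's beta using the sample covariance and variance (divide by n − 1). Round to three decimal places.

Mean R_i = (11.1 + 9.1 + 19.8 + 14.4 + 7.8 − 0.5) / 6 = 10.2833%
Mean R_m = (6.7 + 6.4 + 10.4 + 5.9 + 6.0 + 0.8) / 6 = 6.0333%
Σ(R_i − R̄_i)(R_m − R̄_m) = 97.6333  ⇒  Cov = 97.6333 / 5 = 19.5267
Σ(R_m − R̄_m)² = 47.0533  ⇒  Var(R_m) = 47.0533 / 5 = 9.4107
β = Cov / Var(R_m) = 19.5267 / 9.4107 = 2.0749

2.075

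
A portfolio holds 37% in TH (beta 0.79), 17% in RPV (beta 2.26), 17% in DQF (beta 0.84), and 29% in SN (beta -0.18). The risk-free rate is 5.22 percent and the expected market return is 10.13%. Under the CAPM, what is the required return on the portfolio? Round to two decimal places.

8.99%

β_P = Σ w_i β_i = 0.37×0.79 + 0.17×2.26 + 0.17×0.84 + 0.29×-0.18 = 0.7671
MRP = 10.13% − 5.22% = 4.91%
E(R_P) = R_f + β_P × MRP = 5.22% + 0.7671 × 4.91% = 8.99%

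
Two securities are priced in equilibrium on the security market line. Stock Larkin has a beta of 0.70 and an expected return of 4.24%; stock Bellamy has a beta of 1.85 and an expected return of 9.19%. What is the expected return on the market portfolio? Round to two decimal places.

Both satisfy E(R) = R_f + β·MRP, so the slope of the SML is
MRP = (9.19% − 4.24%) / (1.85 − 0.70) = 4.95% / 1.15 = 4.3043%
R_f = E(R_Larkin) − β_Larkin·MRP = 4.24% − 0.70 × 4.3043% = 1.2270%
E(R_m) = R_f + MRP = 1.2270% + 4.3043% = 5.53%

5.53%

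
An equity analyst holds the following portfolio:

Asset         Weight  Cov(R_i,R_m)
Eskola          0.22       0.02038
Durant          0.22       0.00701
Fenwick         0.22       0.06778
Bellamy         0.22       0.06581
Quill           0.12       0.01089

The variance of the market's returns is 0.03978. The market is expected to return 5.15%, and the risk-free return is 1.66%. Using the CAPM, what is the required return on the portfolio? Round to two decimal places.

β_Eskola = 0.02038 / 0.03978 = 0.5123
β_Durant = 0.00701 / 0.03978 = 0.1762
β_Fenwick = 0.06778 / 0.03978 = 1.7039
β_Bellamy = 0.06581 / 0.03978 = 1.6543
β_Quill = 0.01089 / 0.03978 = 0.2738
β_P = Σ w_i β_i = 0.22×0.5123 + 0.22×0.1762 + 0.22×1.7039 + 0.22×1.6543 + 0.12×0.2738 = 0.9231
MRP = 5.15% − 1.66% = 3.49%
E(R_P) = R_f + β_P × MRP = 1.66% + 0.9231 × 3.49% = 4.88%

4.88%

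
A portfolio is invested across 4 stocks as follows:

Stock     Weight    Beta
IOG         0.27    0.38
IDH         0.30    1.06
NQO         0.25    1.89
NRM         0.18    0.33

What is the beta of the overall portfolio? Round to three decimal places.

β_P = Σ w_i β_i = 0.27×0.38 + 0.30×1.06 + 0.25×1.89 + 0.18×0.33 = 0.9525

0.953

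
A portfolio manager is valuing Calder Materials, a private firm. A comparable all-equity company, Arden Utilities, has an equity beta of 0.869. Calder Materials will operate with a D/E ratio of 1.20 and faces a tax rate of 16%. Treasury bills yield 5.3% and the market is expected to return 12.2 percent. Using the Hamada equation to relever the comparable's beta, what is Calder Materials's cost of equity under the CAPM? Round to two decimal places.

β_L = β_U × [1 + (1 − t)(D/E)] = 0.869 × [1 + (1 − 0.16) × 1.20]
    = 0.869 × [1 + 0.84 × 1.20] = 0.869 × 2.0080 = 1.7450
MRP = 12.2% − 5.3% = 6.90%
E(R) = R_f + β_L × MRP = 5.3% + 1.7450 × 6.9% = 17.34%

17.34%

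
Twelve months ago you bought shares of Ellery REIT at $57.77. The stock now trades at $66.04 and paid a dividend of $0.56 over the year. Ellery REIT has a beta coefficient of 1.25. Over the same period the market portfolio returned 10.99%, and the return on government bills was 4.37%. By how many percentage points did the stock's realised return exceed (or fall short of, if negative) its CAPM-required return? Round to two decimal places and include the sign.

Realised HPR = (P1 + D1 − P0) / P0 = (66.04 + 0.56 − 57.77) / 57.77 = 8.83 / 57.77 = 15.2847%
MRP = 10.99% − 4.37% = 6.62%
CAPM required = R_f + β·MRP = 4.37% + 1.25 × 6.62% = 12.6450%
α = realised − required = 15.2847% − 12.6450% = +2.64%

+2.64%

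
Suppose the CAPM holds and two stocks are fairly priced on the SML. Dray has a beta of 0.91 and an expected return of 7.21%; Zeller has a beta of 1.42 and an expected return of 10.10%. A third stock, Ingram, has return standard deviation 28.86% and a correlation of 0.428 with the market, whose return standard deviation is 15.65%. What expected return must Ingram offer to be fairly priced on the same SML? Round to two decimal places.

6.53%

MRP = (10.10% − 7.21%) / (1.42 − 0.91) = 5.6667%
R_f = 7.21% − 0.91 × 5.6667% = 2.0533%
β_Ingram = ρ·σ_i/σ_m = 0.428 × 28.86 / 15.65 = 0.7893
E(R_Ingram) = R_f + β × MRP = 2.0533% + 0.7893 × 5.6667% = 6.53%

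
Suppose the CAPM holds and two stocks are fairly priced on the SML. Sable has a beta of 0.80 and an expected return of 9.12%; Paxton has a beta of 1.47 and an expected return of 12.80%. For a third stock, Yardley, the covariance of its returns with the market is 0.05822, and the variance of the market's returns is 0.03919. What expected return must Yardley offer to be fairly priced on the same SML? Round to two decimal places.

MRP = (12.80% − 9.12%) / (1.47 − 0.80) = 5.4925%
R_f = 9.12% − 0.80 × 5.4925% = 4.7260%
β_Yardley = Cov / Var(R_m) = 0.05822 / 0.03919 = 1.4856
E(R_Yardley) = R_f + β × MRP = 4.7260% + 1.4856 × 5.4925% = 12.89%

12.89%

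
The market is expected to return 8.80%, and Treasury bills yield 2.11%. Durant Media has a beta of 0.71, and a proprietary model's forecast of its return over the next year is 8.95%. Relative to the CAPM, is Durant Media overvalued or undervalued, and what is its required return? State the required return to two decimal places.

Undervalued; required return 6.86%

MRP = 8.80% − 2.11% = 6.69%
Required return = R_f + β·MRP = 2.11% + 0.71 × 6.69% = 6.86%
Forecast 8.95% > required 6.86% → the stock plots above the SML → undervalued.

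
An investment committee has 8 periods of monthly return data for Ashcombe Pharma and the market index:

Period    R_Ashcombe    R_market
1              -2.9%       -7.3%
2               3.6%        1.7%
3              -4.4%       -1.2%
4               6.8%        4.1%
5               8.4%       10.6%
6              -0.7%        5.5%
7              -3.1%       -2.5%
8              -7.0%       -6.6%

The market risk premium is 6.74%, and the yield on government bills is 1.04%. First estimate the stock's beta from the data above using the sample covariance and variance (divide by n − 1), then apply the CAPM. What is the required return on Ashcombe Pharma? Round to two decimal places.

Mean R_i = (-2.9 + 3.6 − 4.4 + 6.8 + 8.4 − 0.7 − 3.1 − 7.0) / 8 = 0.0875%
Mean R_m = (-7.3 + 1.7 − 1.2 + 4.1 + 10.6 + 5.5 − 2.5 − 6.6) / 8 = 0.5375%
Σ(R_i − R̄_i)(R_m − R̄_m) = 199.2138  ⇒  Cov = 199.2138 / 7 = 28.4591
Σ(R_m − R̄_m)² = 264.5388  ⇒  Var(R_m) = 264.5388 / 7 = 37.7913
β = Cov / Var(R_m) = 28.4591 / 37.7913 = 0.7531
E(R) = R_f + β × MRP = 1.04% + 0.7531 × 6.74% = 6.12%

6.12%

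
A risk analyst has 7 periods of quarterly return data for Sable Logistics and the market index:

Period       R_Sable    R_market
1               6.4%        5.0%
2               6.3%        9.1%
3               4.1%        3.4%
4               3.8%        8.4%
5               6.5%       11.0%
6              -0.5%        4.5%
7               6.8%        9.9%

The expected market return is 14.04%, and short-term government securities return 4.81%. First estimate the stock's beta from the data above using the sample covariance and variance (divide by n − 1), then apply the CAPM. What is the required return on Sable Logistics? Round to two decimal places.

Mean R_i = (6.4 + 6.3 + 4.1 + 3.8 + 6.5 − 0.5 + 6.8) / 7 = 4.7714%
Mean R_m = (5.0 + 9.1 + 3.4 + 8.4 + 11.0 + 4.5 + 9.9) / 7 = 7.3286%
Σ(R_i − R̄_i)(R_m − R̄_m) = 26.9857  ⇒  Cov = 26.9857 / 6 = 4.4976
Σ(R_m − R̄_m)² = 53.2343  ⇒  Var(R_m) = 53.2343 / 6 = 8.8724
β = Cov / Var(R_m) = 4.4976 / 8.8724 = 0.5069
MRP = 14.04% − 4.81% = 9.23%
E(R) = R_f + β × MRP = 4.81% + 0.5069 × 9.23% = 9.49%

9.49%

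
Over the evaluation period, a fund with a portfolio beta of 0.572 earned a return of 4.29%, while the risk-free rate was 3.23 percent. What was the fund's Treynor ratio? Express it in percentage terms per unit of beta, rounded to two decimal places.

Treynor = (R_P − R_f) / β_P = (4.29% − 3.23%) / 0.5720 = 1.06% / 0.5720 = 1.85%

1.85%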